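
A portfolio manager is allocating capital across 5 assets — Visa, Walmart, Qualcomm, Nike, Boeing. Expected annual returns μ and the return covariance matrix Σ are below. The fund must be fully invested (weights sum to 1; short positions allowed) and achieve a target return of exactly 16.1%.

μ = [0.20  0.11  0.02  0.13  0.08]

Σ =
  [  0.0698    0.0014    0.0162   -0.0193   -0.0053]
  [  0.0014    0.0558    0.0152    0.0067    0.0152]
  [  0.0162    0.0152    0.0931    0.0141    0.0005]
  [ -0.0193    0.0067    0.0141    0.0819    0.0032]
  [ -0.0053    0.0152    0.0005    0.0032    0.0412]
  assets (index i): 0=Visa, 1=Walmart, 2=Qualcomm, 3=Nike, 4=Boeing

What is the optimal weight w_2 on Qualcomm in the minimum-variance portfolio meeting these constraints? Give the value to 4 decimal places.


x=Σ⁻¹μ = [3.9174  1.3894  -1.0840  2.5150  1.7509]
y=Σ⁻¹𝟙 = [18.9892  8.5994  3.7218  14.4665  22.3733]
a=μᵀx=1.381654  b=𝟙ᵀx=8.488719  c=𝟙ᵀy=68.150166  D=ac−b²=22.101624
λ₁=(c·0.161−b)/D = (68.150166·0.161−8.488719)/22.101624 = 0.112365
λ₂=(a−b·0.161)/D = (1.381654−8.488719·0.161)/22.101624 = 0.000677
w* = 0.112365·x + 0.000677·y:
  w_0 = 0.112365·3.9174 + 0.000677·18.9892 = 0.4530  (Visa)
  w_1 = 0.112365·1.3894 + 0.000677·8.5994 = 0.1619  (Walmart)
  w_2 = 0.112365·-1.0840 + 0.000677·3.7218 = -0.1193  (Qualcomm)
  w_3 = 0.112365·2.5150 + 0.000677·14.4665 = 0.2924  (Nike)
  w_4 = 0.112365·1.7509 + 0.000677·22.3733 = 0.2119  (Boeing)
Σw_i=1.0000  μᵀw=0.1610
σ²=wᵀΣw=λ₁·μ_p+λ₂ = 0.112365·0.161 + 0.000677 = 0.018768 ≈ 0.0188

-0.1193


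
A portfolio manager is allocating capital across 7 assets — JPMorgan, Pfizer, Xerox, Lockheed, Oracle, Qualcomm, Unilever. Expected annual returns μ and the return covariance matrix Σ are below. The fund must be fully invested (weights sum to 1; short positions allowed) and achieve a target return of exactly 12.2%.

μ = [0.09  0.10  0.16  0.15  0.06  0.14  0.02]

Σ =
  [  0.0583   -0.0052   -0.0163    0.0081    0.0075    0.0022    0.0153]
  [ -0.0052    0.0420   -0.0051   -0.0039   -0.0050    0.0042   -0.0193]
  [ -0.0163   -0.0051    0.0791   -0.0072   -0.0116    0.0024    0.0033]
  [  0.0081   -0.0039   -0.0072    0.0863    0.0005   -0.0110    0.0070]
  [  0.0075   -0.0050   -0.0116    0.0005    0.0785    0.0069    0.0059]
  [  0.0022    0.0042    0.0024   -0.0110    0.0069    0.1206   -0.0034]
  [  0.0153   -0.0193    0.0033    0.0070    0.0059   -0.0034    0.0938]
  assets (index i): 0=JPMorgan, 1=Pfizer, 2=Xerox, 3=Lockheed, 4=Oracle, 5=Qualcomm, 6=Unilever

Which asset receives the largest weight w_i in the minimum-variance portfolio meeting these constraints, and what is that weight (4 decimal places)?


Pfizer (0.2495)

g=Σ⁻¹μ = [2.1411  3.3411  2.9811  2.0465  1.0854  1.0781  0.2646]
h=Σ⁻¹𝟙 = [19.1689  36.9288  21.5886  13.0235  14.8019  6.9261  12.7213]
a=μᵀg=1.532120  b=𝟙ᵀg=12.937989  c=𝟙ᵀh=125.159154  D=ac−b²=24.367232
λ₁=(c·0.122−b)/D = (125.159154·0.122−12.937989)/24.367232 = 0.095679
λ₂=(a−b·0.122)/D = (1.532120−12.937989·0.122)/24.367232 = -0.001901
w* = 0.095679·g + -0.001901·h:
  w_0 = 0.095679·2.1411 + -0.001901·19.1689 = 0.1684  (JPMorgan)
  w_1 = 0.095679·3.3411 + -0.001901·36.9288 = 0.2495  (Pfizer)
  w_2 = 0.095679·2.9811 + -0.001901·21.5886 = 0.2442  (Xerox)
  w_3 = 0.095679·2.0465 + -0.001901·13.0235 = 0.1711  (Lockheed)
  w_4 = 0.095679·1.0854 + -0.001901·14.8019 = 0.0757  (Oracle)
  w_5 = 0.095679·1.0781 + -0.001901·6.9261 = 0.0900  (Qualcomm)
  w_6 = 0.095679·0.2646 + -0.001901·12.7213 = 0.0011  (Unilever)
Σw_i=1.0000  μᵀw=0.1220
σ²=wᵀΣw=λ₁·μ_p+λ₂ = 0.095679·0.122 + -0.001901 = 0.009772 ≈ 0.0098


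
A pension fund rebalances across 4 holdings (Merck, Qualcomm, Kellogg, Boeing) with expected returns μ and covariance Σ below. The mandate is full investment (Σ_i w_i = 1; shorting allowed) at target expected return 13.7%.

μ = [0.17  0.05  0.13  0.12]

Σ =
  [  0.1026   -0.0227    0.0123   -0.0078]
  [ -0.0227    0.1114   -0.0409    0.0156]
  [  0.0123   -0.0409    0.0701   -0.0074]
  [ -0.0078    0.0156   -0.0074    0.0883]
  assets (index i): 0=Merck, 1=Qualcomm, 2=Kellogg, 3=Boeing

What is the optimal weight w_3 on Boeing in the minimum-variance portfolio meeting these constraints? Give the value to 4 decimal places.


0.2521

p=Σ⁻¹μ = [1.8024  1.5692  2.6079  1.4595]
q=Σ⁻¹𝟙 = [11.8260  18.7564  24.3048  11.0928]
a=μᵀp=0.899037  b=𝟙ᵀp=7.439004  c=𝟙ᵀq=65.980059  D=ac−b²=3.979741
λ₁=(c·0.137−b)/D = (65.980059·0.137−7.439004)/3.979741 = 0.402103
λ₂=(a−b·0.137)/D = (0.899037−7.439004·0.137)/3.979741 = -0.030179
w* = 0.402103·p + -0.030179·q:
  w_0 = 0.402103·1.8024 + -0.030179·11.8260 = 0.3679  (Merck)
  w_1 = 0.402103·1.5692 + -0.030179·18.7564 = 0.0649  (Qualcomm)
  w_2 = 0.402103·2.6079 + -0.030179·24.3048 = 0.3151  (Kellogg)
  w_3 = 0.402103·1.4595 + -0.030179·11.0928 = 0.2521  (Boeing)
Σw_i=1.0000  μᵀw=0.1370
σ²=wᵀΣw=λ₁·μ_p+λ₂ = 0.402103·0.137 + -0.030179 = 0.024909 ≈ 0.0249


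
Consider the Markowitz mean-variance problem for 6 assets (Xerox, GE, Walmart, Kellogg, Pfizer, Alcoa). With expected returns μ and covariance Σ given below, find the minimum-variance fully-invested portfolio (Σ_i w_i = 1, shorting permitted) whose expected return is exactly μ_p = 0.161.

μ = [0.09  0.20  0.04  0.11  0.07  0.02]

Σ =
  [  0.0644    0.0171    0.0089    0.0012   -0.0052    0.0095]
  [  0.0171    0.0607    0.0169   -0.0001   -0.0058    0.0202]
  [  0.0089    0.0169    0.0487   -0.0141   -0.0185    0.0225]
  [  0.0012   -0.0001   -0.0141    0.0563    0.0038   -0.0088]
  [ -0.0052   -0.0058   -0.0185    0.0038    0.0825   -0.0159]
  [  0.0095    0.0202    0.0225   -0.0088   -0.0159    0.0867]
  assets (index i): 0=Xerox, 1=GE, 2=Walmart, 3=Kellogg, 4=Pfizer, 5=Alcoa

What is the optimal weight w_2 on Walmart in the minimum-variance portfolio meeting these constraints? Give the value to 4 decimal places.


x=Σ⁻¹μ = [0.5576  3.1444  0.8058  2.0170  1.1228  -0.3615]
y=Σ⁻¹𝟙 = [10.2900  5.0807  27.7203  24.4305  19.7860  8.1372]
a=μᵀx=1.004533  b=𝟙ᵀx=7.286174  c=𝟙ᵀy=95.444747  D=ac−b²=42.789051
λ₁=(c·0.161−b)/D = (95.444747·0.161−7.286174)/42.789051 = 0.188843
λ₂=(a−b·0.161)/D = (1.004533−7.286174·0.161)/42.789051 = -0.003939
w* = 0.188843·x + -0.003939·y:
  w_0 = 0.188843·0.5576 + -0.003939·10.2900 = 0.0648  (Xerox)
  w_1 = 0.188843·3.1444 + -0.003939·5.0807 = 0.5738  (GE)
  w_2 = 0.188843·0.8058 + -0.003939·27.7203 = 0.0430  (Walmart)
  w_3 = 0.188843·2.0170 + -0.003939·24.4305 = 0.2847  (Kellogg)
  w_4 = 0.188843·1.1228 + -0.003939·19.7860 = 0.1341  (Pfizer)
  w_5 = 0.188843·-0.3615 + -0.003939·8.1372 = -0.1003  (Alcoa)
Σw_i=1.0000  μᵀw=0.1610
σ²=wᵀΣw=λ₁·μ_p+λ₂ = 0.188843·0.161 + -0.003939 = 0.026465 ≈ 0.0265

0.0430


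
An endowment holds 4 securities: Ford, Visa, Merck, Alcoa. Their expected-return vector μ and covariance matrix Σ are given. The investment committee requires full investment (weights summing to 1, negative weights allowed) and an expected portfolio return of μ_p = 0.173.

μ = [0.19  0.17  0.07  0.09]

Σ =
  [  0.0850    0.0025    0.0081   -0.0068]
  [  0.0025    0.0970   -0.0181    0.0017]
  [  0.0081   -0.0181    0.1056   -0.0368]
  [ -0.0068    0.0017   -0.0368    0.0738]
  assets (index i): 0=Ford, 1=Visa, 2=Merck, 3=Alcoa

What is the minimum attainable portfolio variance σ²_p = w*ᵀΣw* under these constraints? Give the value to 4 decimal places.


0.0386

x=Σ⁻¹μ = [2.2003  1.9535  1.5842  2.1672]
y=Σ⁻¹𝟙 = [11.4599  13.1715  19.1624  23.8579]
a=μᵀx=1.056080  b=𝟙ᵀx=7.905101  c=𝟙ᵀy=67.651604  D=ac−b²=8.954891
λ₁=(c·0.173−b)/D = (67.651604·0.173−7.905101)/8.954891 = 0.424196
λ₂=(a−b·0.173)/D = (1.056080−7.905101·0.173)/8.954891 = -0.034786
w* = 0.424196·x + -0.034786·y:
  w_0 = 0.424196·2.2003 + -0.034786·11.4599 = 0.5347  (Ford)
  w_1 = 0.424196·1.9535 + -0.034786·13.1715 = 0.3705  (Visa)
  w_2 = 0.424196·1.5842 + -0.034786·19.1624 = 0.0054  (Merck)
  w_3 = 0.424196·2.1672 + -0.034786·23.8579 = 0.0894  (Alcoa)
Σw_i=1.0000  μᵀw=0.1730
σ²=wᵀΣw=λ₁·μ_p+λ₂ = 0.424196·0.173 + -0.034786 = 0.038600 ≈ 0.0386


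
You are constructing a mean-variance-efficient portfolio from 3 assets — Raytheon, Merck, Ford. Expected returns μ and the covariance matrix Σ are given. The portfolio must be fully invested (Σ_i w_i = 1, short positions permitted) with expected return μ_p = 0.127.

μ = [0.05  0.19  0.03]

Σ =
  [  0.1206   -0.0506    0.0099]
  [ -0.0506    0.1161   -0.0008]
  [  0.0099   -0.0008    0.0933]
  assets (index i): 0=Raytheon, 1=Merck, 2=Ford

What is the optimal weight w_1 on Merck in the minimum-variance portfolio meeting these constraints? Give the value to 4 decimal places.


x=Σ⁻¹μ = [1.3283  2.2168  0.1996]
y=Σ⁻¹𝟙 = [13.6595  14.6312  9.3942]
a=μᵀx=0.493599  b=𝟙ᵀx=3.744737  c=𝟙ᵀy=37.684933  D=ac−b²=4.578193
λ₁=(c·0.127−b)/D = (37.684933·0.127−3.744737)/4.578193 = 0.227437
λ₂=(a−b·0.127)/D = (0.493599−3.744737·0.127)/4.578193 = 0.003936
w* = 0.227437·x + 0.003936·y:
  w_0 = 0.227437·1.3283 + 0.003936·13.6595 = 0.3559  (Raytheon)
  w_1 = 0.227437·2.2168 + 0.003936·14.6312 = 0.5618  (Merck)
  w_2 = 0.227437·0.1996 + 0.003936·9.3942 = 0.0824  (Ford)
Σw_i=1.0000  μᵀw=0.1270
σ²=wᵀΣw=λ₁·μ_p+λ₂ = 0.227437·0.127 + 0.003936 = 0.032820 ≈ 0.0328

0.5618


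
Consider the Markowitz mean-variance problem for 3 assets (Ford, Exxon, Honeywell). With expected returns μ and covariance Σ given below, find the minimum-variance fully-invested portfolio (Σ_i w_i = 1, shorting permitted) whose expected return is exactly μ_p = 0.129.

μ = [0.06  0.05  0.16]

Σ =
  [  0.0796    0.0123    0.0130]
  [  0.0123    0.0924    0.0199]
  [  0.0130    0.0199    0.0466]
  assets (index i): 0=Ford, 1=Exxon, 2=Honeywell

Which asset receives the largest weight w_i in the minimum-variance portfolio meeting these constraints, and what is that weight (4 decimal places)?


x=Σ⁻¹μ = [0.2232  -0.2364  3.4721]
y=Σ⁻¹𝟙 = [8.9479  6.1092  16.3542]
a=μᵀx=0.557118  b=𝟙ᵀx=3.459000  c=𝟙ᵀy=31.411283  D=ac−b²=5.535114
λ₁=(c·0.129−b)/D = (31.411283·0.129−3.459000)/5.535114 = 0.107144
λ₂=(a−b·0.129)/D = (0.557118−3.459000·0.129)/5.535114 = 0.020037
w* = 0.107144·x + 0.020037·y:
  w_0 = 0.107144·0.2232 + 0.020037·8.9479 = 0.2032  (Ford)
  w_1 = 0.107144·-0.2364 + 0.020037·6.1092 = 0.0971  (Exxon)
  w_2 = 0.107144·3.4721 + 0.020037·16.3542 = 0.6997  (Honeywell)
Σw_i=1.0000  μᵀw=0.1290
σ²=wᵀΣw=λ₁·μ_p+λ₂ = 0.107144·0.129 + 0.020037 = 0.033859 ≈ 0.0339

Honeywell (0.6997)


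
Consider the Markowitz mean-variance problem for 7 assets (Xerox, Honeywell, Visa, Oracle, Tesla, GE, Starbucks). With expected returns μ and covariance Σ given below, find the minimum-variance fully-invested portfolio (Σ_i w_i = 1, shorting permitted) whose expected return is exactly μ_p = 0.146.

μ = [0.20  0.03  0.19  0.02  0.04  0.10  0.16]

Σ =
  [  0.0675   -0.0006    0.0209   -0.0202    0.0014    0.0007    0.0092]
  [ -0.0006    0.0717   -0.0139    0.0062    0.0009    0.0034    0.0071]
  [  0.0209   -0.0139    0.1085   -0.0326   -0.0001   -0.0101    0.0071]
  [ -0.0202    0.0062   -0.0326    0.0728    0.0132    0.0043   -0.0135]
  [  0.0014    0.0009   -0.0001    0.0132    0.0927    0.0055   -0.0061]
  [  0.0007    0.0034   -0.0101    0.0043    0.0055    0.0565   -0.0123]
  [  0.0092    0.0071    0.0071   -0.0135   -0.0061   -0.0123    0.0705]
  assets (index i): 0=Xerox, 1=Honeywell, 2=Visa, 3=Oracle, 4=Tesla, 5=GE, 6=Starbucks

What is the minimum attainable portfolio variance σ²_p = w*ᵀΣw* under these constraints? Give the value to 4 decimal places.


0.0137

x=Σ⁻¹μ = [2.6247  0.2679  1.9981  2.1849  0.1026  2.4584  2.5550]
y=Σ⁻¹𝟙 = [14.4700  12.1400  16.2374  24.9212  6.8821  21.1519  18.4962]
a=μᵀx=1.615052  b=𝟙ᵀx=12.191595  c=𝟙ᵀy=114.298818  D=ac−b²=35.963571
λ₁=(c·0.146−b)/D = (114.298818·0.146−12.191595)/35.963571 = 0.125016
λ₂=(a−b·0.146)/D = (1.615052−12.191595·0.146)/35.963571 = -0.004586
w* = 0.125016·x + -0.004586·y:
  w_0 = 0.125016·2.6247 + -0.004586·14.4700 = 0.2618  (Xerox)
  w_1 = 0.125016·0.2679 + -0.004586·12.1400 = -0.0222  (Honeywell)
  w_2 = 0.125016·1.9981 + -0.004586·16.2374 = 0.1753  (Visa)
  w_3 = 0.125016·2.1849 + -0.004586·24.9212 = 0.1589  (Oracle)
  w_4 = 0.125016·0.1026 + -0.004586·6.8821 = -0.0187  (Tesla)
  w_5 = 0.125016·2.4584 + -0.004586·21.1519 = 0.2103  (GE)
  w_6 = 0.125016·2.5550 + -0.004586·18.4962 = 0.2346  (Starbucks)
Σw_i=1.0000  μᵀw=0.1460
σ²=wᵀΣw=λ₁·μ_p+λ₂ = 0.125016·0.146 + -0.004586 = 0.013667 ≈ 0.0137


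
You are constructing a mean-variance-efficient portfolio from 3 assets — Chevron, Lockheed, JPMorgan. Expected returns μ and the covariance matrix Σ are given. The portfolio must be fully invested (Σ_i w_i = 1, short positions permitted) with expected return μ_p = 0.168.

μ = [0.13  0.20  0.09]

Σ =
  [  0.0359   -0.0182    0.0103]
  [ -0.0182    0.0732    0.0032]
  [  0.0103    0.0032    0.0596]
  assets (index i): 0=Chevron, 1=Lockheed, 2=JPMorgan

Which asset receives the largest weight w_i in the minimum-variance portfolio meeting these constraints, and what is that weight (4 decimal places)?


u=Σ⁻¹μ = [5.6157  4.1146  0.3187]
v=Σ⁻¹𝟙 = [36.5197  22.3361  9.2680]
a=μᵀu=1.581629  b=𝟙ᵀu=10.048891  c=𝟙ᵀv=68.123731  D=ac−b²=6.766233
λ₁=(c·0.168−b)/D = (68.123731·0.168−10.048891)/6.766233 = 0.206303
λ₂=(a−b·0.168)/D = (1.581629−10.048891·0.168)/6.766233 = -0.015753
w* = 0.206303·u + -0.015753·v:
  w_0 = 0.206303·5.6157 + -0.015753·36.5197 = 0.5833  (Chevron)
  w_1 = 0.206303·4.1146 + -0.015753·22.3361 = 0.4970  (Lockheed)
  w_2 = 0.206303·0.3187 + -0.015753·9.2680 = -0.0803  (JPMorgan)
Σw_i=1.0000  μᵀw=0.1680
σ²=wᵀΣw=λ₁·μ_p+λ₂ = 0.206303·0.168 + -0.015753 = 0.018906 ≈ 0.0189

Chevron (0.5833)


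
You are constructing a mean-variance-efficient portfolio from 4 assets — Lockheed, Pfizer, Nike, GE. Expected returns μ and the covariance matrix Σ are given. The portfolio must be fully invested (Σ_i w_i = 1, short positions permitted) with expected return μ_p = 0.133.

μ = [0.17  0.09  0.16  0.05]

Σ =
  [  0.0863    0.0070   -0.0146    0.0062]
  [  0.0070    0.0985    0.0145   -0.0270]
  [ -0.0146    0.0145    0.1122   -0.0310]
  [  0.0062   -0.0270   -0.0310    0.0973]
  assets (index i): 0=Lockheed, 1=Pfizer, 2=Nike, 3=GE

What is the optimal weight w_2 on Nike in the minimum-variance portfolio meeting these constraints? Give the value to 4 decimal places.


x=Σ⁻¹μ = [2.1443  0.8104  1.9372  1.2193]
y=Σ⁻¹𝟙 = [11.6811  12.0343  13.6342  17.2165]
a=μᵀx=0.808379  b=𝟙ᵀx=6.111169  c=𝟙ᵀy=54.566096  D=ac−b²=6.763709
λ₁=(c·0.133−b)/D = (54.566096·0.133−6.111169)/6.763709 = 0.169452
λ₂=(a−b·0.133)/D = (0.808379−6.111169·0.133)/6.763709 = -0.000651
w* = 0.169452·x + -0.000651·y:
  w_0 = 0.169452·2.1443 + -0.000651·11.6811 = 0.3557  (Lockheed)
  w_1 = 0.169452·0.8104 + -0.000651·12.0343 = 0.1295  (Pfizer)
  w_2 = 0.169452·1.9372 + -0.000651·13.6342 = 0.3194  (Nike)
  w_3 = 0.169452·1.2193 + -0.000651·17.2165 = 0.1954  (GE)
Σw_i=1.0000  μᵀw=0.1330
σ²=wᵀΣw=λ₁·μ_p+λ₂ = 0.169452·0.133 + -0.000651 = 0.021886 ≈ 0.0219

0.3194


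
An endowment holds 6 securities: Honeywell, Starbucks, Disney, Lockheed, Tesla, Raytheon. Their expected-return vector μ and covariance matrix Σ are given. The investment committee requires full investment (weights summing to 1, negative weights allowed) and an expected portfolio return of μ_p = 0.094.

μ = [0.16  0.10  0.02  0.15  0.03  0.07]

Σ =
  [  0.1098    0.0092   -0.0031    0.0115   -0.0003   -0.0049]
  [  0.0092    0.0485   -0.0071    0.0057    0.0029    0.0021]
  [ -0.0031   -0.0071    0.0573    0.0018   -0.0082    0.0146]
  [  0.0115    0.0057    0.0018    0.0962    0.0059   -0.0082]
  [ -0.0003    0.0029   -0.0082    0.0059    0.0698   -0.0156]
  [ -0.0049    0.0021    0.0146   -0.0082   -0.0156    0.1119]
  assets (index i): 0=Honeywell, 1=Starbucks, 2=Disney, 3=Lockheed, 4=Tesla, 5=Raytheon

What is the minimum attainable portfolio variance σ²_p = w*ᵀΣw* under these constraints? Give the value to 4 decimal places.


p=Σ⁻¹μ = [1.2240  1.6782  0.4573  1.3400  0.4739  0.7523]
q=Σ⁻¹𝟙 = [7.6786  19.7840  20.2036  7.6518  17.3300  9.2422]
a=μᵀp=0.640684  b=𝟙ᵀp=5.925658  c=𝟙ᵀq=81.890060  D=ac−b²=17.352192
λ₁=(c·0.094−b)/D = (81.890060·0.094−5.925658)/17.352192 = 0.102120
λ₂=(a−b·0.094)/D = (0.640684−5.925658·0.094)/17.352192 = 0.004822
w* = 0.102120·p + 0.004822·q:
  w_0 = 0.102120·1.2240 + 0.004822·7.6786 = 0.1620  (Honeywell)
  w_1 = 0.102120·1.6782 + 0.004822·19.7840 = 0.2668  (Starbucks)
  w_2 = 0.102120·0.4573 + 0.004822·20.2036 = 0.1441  (Disney)
  w_3 = 0.102120·1.3400 + 0.004822·7.6518 = 0.1737  (Lockheed)
  w_4 = 0.102120·0.4739 + 0.004822·17.3300 = 0.1320  (Tesla)
  w_5 = 0.102120·0.7523 + 0.004822·9.2422 = 0.1214  (Raytheon)
Σw_i=1.0000  μᵀw=0.0940
σ²=wᵀΣw=λ₁·μ_p+λ₂ = 0.102120·0.094 + 0.004822 = 0.014421 ≈ 0.0144

0.0144


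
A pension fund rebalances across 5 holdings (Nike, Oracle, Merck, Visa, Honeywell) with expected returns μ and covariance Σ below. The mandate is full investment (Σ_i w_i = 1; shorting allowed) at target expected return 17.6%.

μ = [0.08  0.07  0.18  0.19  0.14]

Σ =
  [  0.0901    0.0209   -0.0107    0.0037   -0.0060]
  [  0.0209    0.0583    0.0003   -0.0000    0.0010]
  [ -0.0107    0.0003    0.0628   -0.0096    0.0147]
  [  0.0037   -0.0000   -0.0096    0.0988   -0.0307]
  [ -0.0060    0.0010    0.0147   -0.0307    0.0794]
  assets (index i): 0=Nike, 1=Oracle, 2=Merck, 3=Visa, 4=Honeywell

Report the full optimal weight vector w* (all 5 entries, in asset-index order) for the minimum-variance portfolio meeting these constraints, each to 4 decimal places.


x=Σ⁻¹μ = [1.1037  0.7484  2.9297  2.9195  2.4236]
y=Σ⁻¹𝟙 = [10.4333  13.0444  16.2766  16.4610  16.5698]
a=μᵀx=1.562044  b=𝟙ᵀx=10.124930  c=𝟙ᵀy=72.785185  D=ac−b²=11.179457
λ₁=(c·0.176−b)/D = (72.785185·0.176−10.124930)/11.179457 = 0.240196
λ₂=(a−b·0.176)/D = (1.562044−10.124930·0.176)/11.179457 = -0.019674
w* = 0.240196·x + -0.019674·y:
  w_0 = 0.240196·1.1037 + -0.019674·10.4333 = 0.0598  (Nike)
  w_1 = 0.240196·0.7484 + -0.019674·13.0444 = -0.0769  (Oracle)
  w_2 = 0.240196·2.9297 + -0.019674·16.2766 = 0.3835  (Merck)
  w_3 = 0.240196·2.9195 + -0.019674·16.4610 = 0.3774  (Visa)
  w_4 = 0.240196·2.4236 + -0.019674·16.5698 = 0.2562  (Honeywell)
Σw_i=1.0000  μᵀw=0.1760
σ²=wᵀΣw=λ₁·μ_p+λ₂ = 0.240196·0.176 + -0.019674 = 0.022601 ≈ 0.0226

0.0598  -0.0769  0.3835  0.3774  0.2562


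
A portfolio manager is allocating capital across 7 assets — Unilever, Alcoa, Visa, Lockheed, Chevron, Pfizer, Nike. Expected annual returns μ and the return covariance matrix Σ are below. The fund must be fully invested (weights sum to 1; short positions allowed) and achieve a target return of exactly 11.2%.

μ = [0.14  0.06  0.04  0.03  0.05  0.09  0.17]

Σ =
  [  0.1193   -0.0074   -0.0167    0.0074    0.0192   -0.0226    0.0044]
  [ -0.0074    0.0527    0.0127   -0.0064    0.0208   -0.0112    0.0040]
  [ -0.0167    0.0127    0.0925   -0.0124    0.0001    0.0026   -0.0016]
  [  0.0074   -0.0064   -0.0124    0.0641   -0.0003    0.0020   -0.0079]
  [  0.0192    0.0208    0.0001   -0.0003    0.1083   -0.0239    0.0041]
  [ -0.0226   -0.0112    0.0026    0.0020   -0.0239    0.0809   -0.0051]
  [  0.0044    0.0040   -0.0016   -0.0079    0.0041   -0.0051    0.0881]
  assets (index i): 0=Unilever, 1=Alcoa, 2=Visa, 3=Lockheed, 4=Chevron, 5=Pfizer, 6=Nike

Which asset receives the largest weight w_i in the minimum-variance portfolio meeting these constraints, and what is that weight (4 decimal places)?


Nike (0.2781)

g=Σ⁻¹μ = [1.5495  1.4590  0.5900  0.7323  0.2554  1.9093  1.9610]
h=Σ⁻¹𝟙 = [12.5099  20.7214  12.4768  19.5821  7.1812  20.7574  12.6351]
a=μᵀg=0.868011  b=𝟙ᵀg=8.456397  c=𝟙ᵀh=105.863864  D=ac−b²=20.380309
λ₁=(c·0.112−b)/D = (105.863864·0.112−8.456397)/20.380309 = 0.166845
λ₂=(a−b·0.112)/D = (0.868011−8.456397·0.112)/20.380309 = -0.003881
w* = 0.166845·g + -0.003881·h:
  w_0 = 0.166845·1.5495 + -0.003881·12.5099 = 0.2100  (Unilever)
  w_1 = 0.166845·1.4590 + -0.003881·20.7214 = 0.1630  (Alcoa)
  w_2 = 0.166845·0.5900 + -0.003881·12.4768 = 0.0500  (Visa)
  w_3 = 0.166845·0.7323 + -0.003881·19.5821 = 0.0462  (Lockheed)
  w_4 = 0.166845·0.2554 + -0.003881·7.1812 = 0.0147  (Chevron)
  w_5 = 0.166845·1.9093 + -0.003881·20.7574 = 0.2380  (Pfizer)
  w_6 = 0.166845·1.9610 + -0.003881·12.6351 = 0.2781  (Nike)
Σw_i=1.0000  μᵀw=0.1120
σ²=wᵀΣw=λ₁·μ_p+λ₂ = 0.166845·0.112 + -0.003881 = 0.014805 ≈ 0.0148


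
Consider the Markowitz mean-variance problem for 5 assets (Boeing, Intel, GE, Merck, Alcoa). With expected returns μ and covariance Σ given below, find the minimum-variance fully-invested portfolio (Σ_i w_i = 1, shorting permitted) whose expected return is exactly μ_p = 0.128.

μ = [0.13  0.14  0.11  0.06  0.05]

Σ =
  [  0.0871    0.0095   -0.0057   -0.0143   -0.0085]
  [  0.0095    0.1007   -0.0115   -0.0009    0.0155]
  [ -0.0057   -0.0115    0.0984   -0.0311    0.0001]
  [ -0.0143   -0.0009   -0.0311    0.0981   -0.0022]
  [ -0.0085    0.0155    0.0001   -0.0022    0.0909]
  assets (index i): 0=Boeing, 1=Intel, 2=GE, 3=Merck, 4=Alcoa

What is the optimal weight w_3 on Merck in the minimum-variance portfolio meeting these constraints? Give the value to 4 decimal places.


p=Σ⁻¹μ = [1.7567  1.3694  1.8460  1.4770  0.5145]
q=Σ⁻¹𝟙 = [15.8413  8.8998  17.9672  18.5361  11.3937]
a=μᵀp=0.737486  b=𝟙ᵀp=6.963585  c=𝟙ᵀq=72.638087  D=ac−b²=5.078036
λ₁=(c·0.128−b)/D = (72.638087·0.128−6.963585)/5.078036 = 0.459644
λ₂=(a−b·0.128)/D = (0.737486−6.963585·0.128)/5.078036 = -0.030298
w* = 0.459644·p + -0.030298·q:
  w_0 = 0.459644·1.7567 + -0.030298·15.8413 = 0.3275  (Boeing)
  w_1 = 0.459644·1.3694 + -0.030298·8.8998 = 0.3598  (Intel)
  w_2 = 0.459644·1.8460 + -0.030298·17.9672 = 0.3041  (GE)
  w_3 = 0.459644·1.4770 + -0.030298·18.5361 = 0.1173  (Merck)
  w_4 = 0.459644·0.5145 + -0.030298·11.3937 = -0.1087  (Alcoa)
Σw_i=1.0000  μᵀw=0.1280
σ²=wᵀΣw=λ₁·μ_p+λ₂ = 0.459644·0.128 + -0.030298 = 0.028537 ≈ 0.0285

0.1173


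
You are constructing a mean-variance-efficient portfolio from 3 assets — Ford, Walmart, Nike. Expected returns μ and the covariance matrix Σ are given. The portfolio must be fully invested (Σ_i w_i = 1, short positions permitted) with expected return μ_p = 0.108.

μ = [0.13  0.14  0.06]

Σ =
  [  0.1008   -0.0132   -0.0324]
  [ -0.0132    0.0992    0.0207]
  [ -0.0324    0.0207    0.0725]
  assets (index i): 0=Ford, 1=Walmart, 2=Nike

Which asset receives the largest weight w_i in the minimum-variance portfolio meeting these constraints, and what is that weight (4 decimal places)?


Ford (0.3997)

u=Σ⁻¹μ = [1.8805  1.3967  1.2692]
v=Σ⁻¹𝟙 = [17.1455  8.3846  19.0614]
a=μᵀu=0.516159  b=𝟙ᵀu=4.546441  c=𝟙ᵀv=44.591500  D=ac−b²=2.346168
λ₁=(c·0.108−b)/D = (44.591500·0.108−4.546441)/2.346168 = 0.114843
λ₂=(a−b·0.108)/D = (0.516159−4.546441·0.108)/2.346168 = 0.010717
w* = 0.114843·u + 0.010717·v:
  w_0 = 0.114843·1.8805 + 0.010717·17.1455 = 0.3997  (Ford)
  w_1 = 0.114843·1.3967 + 0.010717·8.3846 = 0.2503  (Walmart)
  w_2 = 0.114843·1.2692 + 0.010717·19.0614 = 0.3500  (Nike)
Σw_i=1.0000  μᵀw=0.1080
σ²=wᵀΣw=λ₁·μ_p+λ₂ = 0.114843·0.108 + 0.010717 = 0.023120 ≈ 0.0231


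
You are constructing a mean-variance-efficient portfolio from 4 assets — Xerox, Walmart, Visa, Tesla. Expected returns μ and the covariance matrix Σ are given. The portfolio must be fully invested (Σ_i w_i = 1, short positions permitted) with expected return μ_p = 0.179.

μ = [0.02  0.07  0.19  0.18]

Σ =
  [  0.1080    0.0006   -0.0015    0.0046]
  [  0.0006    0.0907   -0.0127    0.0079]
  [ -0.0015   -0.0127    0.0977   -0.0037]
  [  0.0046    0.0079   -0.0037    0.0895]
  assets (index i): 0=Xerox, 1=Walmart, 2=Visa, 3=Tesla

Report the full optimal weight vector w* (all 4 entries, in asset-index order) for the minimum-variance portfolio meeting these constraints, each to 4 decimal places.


p=Σ⁻¹μ = [0.1241  0.8951  2.1393  2.0142]
q=Σ⁻¹𝟙 = [8.9308  11.8007  12.2921  10.1807]
a=μᵀp=0.834158  b=𝟙ᵀp=5.172682  c=𝟙ᵀq=43.204257  D=ac−b²=9.282521
λ₁=(c·0.179−b)/D = (43.204257·0.179−5.172682)/9.282521 = 0.275882
λ₂=(a−b·0.179)/D = (0.834158−5.172682·0.179)/9.282521 = -0.009884
w* = 0.275882·p + -0.009884·q:
  w_0 = 0.275882·0.1241 + -0.009884·8.9308 = -0.0540  (Xerox)
  w_1 = 0.275882·0.8951 + -0.009884·11.8007 = 0.1303  (Walmart)
  w_2 = 0.275882·2.1393 + -0.009884·12.2921 = 0.4687  (Visa)
  w_3 = 0.275882·2.0142 + -0.009884·10.1807 = 0.4551  (Tesla)
Σw_i=1.0000  μᵀw=0.1790
σ²=wᵀΣw=λ₁·μ_p+λ₂ = 0.275882·0.179 + -0.009884 = 0.039498 ≈ 0.0395

-0.0540  0.1303  0.4687  0.4551


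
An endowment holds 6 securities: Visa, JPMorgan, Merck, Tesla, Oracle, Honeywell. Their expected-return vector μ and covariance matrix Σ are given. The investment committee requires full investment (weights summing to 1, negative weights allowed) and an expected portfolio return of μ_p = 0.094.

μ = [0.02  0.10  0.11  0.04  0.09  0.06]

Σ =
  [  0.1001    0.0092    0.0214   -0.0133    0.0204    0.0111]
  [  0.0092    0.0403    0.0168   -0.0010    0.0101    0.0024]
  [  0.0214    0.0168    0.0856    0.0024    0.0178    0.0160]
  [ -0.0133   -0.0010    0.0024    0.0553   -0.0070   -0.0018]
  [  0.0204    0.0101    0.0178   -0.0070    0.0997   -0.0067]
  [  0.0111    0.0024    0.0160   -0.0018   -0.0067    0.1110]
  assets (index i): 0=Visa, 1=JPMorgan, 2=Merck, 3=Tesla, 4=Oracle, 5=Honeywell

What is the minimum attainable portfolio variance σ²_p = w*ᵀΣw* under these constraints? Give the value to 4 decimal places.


0.0222

u=Σ⁻¹μ = [-0.2280  2.0644  0.6792  0.7812  0.7058  0.4761]
v=Σ⁻¹𝟙 = [8.0311  20.2180  1.8617  21.5941  8.0828  8.3385]
a=μᵀu=0.399931  b=𝟙ᵀu=4.478721  c=𝟙ᵀv=68.126011  D=ac−b²=7.186754
λ₁=(c·0.094−b)/D = (68.126011·0.094−4.478721)/7.186754 = 0.267871
λ₂=(a−b·0.094)/D = (0.399931−4.478721·0.094)/7.186754 = -0.002932
w* = 0.267871·u + -0.002932·v:
  w_0 = 0.267871·-0.2280 + -0.002932·8.0311 = -0.0846  (Visa)
  w_1 = 0.267871·2.0644 + -0.002932·20.2180 = 0.4937  (JPMorgan)
  w_2 = 0.267871·0.6792 + -0.002932·1.8617 = 0.1765  (Merck)
  w_3 = 0.267871·0.7812 + -0.002932·21.5941 = 0.1460  (Tesla)
  w_4 = 0.267871·0.7058 + -0.002932·8.0828 = 0.1654  (Oracle)
  w_5 = 0.267871·0.4761 + -0.002932·8.3385 = 0.1031  (Honeywell)
Σw_i=1.0000  μᵀw=0.0940
σ²=wᵀΣw=λ₁·μ_p+λ₂ = 0.267871·0.094 + -0.002932 = 0.022248 ≈ 0.0222


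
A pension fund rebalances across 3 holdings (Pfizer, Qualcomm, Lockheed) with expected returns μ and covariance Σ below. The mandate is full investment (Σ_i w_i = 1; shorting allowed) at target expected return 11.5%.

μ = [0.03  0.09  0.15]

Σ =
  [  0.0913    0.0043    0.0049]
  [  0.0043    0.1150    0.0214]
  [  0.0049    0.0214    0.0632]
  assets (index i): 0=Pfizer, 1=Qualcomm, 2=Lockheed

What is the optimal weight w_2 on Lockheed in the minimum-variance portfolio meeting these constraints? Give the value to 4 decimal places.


0.6250

g=Σ⁻¹μ = [0.1916  0.3592  2.2369]
h=Σ⁻¹𝟙 = [9.9747  5.8935  13.0538]
a=μᵀg=0.373616  b=𝟙ᵀg=2.787735  c=𝟙ᵀh=28.922109  D=ac−b²=3.034286
λ₁=(c·0.115−b)/D = (28.922109·0.115−2.787735)/3.034286 = 0.177408
λ₂=(a−b·0.115)/D = (0.373616−2.787735·0.115)/3.034286 = 0.017476
w* = 0.177408·g + 0.017476·h:
  w_0 = 0.177408·0.1916 + 0.017476·9.9747 = 0.2083  (Pfizer)
  w_1 = 0.177408·0.3592 + 0.017476·5.8935 = 0.1667  (Qualcomm)
  w_2 = 0.177408·2.2369 + 0.017476·13.0538 = 0.6250  (Lockheed)
Σw_i=1.0000  μᵀw=0.1150
σ²=wᵀΣw=λ₁·μ_p+λ₂ = 0.177408·0.115 + 0.017476 = 0.037878 ≈ 0.0379


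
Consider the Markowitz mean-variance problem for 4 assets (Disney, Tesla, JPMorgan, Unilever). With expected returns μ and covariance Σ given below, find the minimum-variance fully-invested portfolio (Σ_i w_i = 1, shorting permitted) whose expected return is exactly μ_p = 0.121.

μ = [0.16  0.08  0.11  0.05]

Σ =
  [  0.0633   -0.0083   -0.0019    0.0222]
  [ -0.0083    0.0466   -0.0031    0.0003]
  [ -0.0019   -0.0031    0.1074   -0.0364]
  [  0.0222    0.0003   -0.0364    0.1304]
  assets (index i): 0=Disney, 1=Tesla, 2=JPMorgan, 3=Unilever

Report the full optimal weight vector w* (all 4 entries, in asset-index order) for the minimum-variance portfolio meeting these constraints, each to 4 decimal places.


g=Σ⁻¹μ = [2.7783  2.2914  1.2231  0.2466]
h=Σ⁻¹𝟙 = [16.5267  25.2268  13.2068  8.4836]
a=μᵀg=0.774708  b=𝟙ᵀg=6.539336  c=𝟙ᵀh=63.443856  D=ac−b²=6.387542
λ₁=(c·0.121−b)/D = (63.443856·0.121−6.539336)/6.387542 = 0.178061
λ₂=(a−b·0.121)/D = (0.774708−6.539336·0.121)/6.387542 = -0.002591
w* = 0.178061·g + -0.002591·h:
  w_0 = 0.178061·2.7783 + -0.002591·16.5267 = 0.4519  (Disney)
  w_1 = 0.178061·2.2914 + -0.002591·25.2268 = 0.3426  (Tesla)
  w_2 = 0.178061·1.2231 + -0.002591·13.2068 = 0.1836  (JPMorgan)
  w_3 = 0.178061·0.2466 + -0.002591·8.4836 = 0.0219  (Unilever)
Σw_i=1.0000  μᵀw=0.1210
σ²=wᵀΣw=λ₁·μ_p+λ₂ = 0.178061·0.121 + -0.002591 = 0.018954 ≈ 0.0190

0.4519  0.3426  0.1836  0.0219


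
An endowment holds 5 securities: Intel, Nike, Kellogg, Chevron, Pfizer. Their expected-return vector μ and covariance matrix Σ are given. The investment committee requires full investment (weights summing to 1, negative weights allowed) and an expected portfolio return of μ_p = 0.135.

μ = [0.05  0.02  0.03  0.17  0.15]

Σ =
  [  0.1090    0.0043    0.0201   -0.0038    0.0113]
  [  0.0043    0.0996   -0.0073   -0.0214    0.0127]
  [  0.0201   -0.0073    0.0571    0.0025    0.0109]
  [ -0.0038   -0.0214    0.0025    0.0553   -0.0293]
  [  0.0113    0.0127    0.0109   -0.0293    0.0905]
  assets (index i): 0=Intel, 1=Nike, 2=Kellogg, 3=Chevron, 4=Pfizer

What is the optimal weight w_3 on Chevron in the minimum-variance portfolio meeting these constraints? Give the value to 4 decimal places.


0.4984

x=Σ⁻¹μ = [0.3308  0.8596  -0.3164  5.1377  3.1970]
y=Σ⁻¹𝟙 = [5.5542  15.6450  12.7963  33.1312  17.3460]
a=μᵀx=1.377201  b=𝟙ᵀx=9.208700  c=𝟙ᵀy=84.472723  D=ac−b²=31.535724
λ₁=(c·0.135−b)/D = (84.472723·0.135−9.208700)/31.535724 = 0.069607
λ₂=(a−b·0.135)/D = (1.377201−9.208700·0.135)/31.535724 = 0.004250
w* = 0.069607·x + 0.004250·y:
  w_0 = 0.069607·0.3308 + 0.004250·5.5542 = 0.0466  (Intel)
  w_1 = 0.069607·0.8596 + 0.004250·15.6450 = 0.1263  (Nike)
  w_2 = 0.069607·-0.3164 + 0.004250·12.7963 = 0.0324  (Kellogg)
  w_3 = 0.069607·5.1377 + 0.004250·33.1312 = 0.4984  (Chevron)
  w_4 = 0.069607·3.1970 + 0.004250·17.3460 = 0.2963  (Pfizer)
Σw_i=1.0000  μᵀw=0.1350
σ²=wᵀΣw=λ₁·μ_p+λ₂ = 0.069607·0.135 + 0.004250 = 0.013647 ≈ 0.0136


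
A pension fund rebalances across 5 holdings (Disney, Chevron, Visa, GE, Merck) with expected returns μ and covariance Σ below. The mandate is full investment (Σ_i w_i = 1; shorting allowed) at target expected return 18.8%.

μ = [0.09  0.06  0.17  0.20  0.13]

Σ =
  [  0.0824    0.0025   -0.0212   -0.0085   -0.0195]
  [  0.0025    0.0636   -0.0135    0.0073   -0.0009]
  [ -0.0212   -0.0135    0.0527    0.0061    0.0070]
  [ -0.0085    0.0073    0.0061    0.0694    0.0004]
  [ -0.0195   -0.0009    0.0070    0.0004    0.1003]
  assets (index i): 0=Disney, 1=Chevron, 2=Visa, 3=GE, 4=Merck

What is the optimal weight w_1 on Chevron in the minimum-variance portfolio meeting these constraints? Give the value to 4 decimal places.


u=Σ⁻¹μ = [2.7703  1.4370  4.1915  2.6927  1.5443]
v=Σ⁻¹𝟙 = [23.6334  20.0179  30.5008  12.4448  12.5661]
a=μᵀu=1.787400  b=𝟙ᵀu=12.635791  c=𝟙ᵀv=99.163156  D=ac−b²=17.580997
λ₁=(c·0.188−b)/D = (99.163156·0.188−12.635791)/17.580997 = 0.341669
λ₂=(a−b·0.188)/D = (1.787400−12.635791·0.188)/17.580997 = -0.033453
w* = 0.341669·u + -0.033453·v:
  w_0 = 0.341669·2.7703 + -0.033453·23.6334 = 0.1559  (Disney)
  w_1 = 0.341669·1.4370 + -0.033453·20.0179 = -0.1787  (Chevron)
  w_2 = 0.341669·4.1915 + -0.033453·30.5008 = 0.4118  (Visa)
  w_3 = 0.341669·2.6927 + -0.033453·12.4448 = 0.5037  (GE)
  w_4 = 0.341669·1.5443 + -0.033453·12.5661 = 0.1073  (Merck)
Σw_i=1.0000  μᵀw=0.1880
σ²=wᵀΣw=λ₁·μ_p+λ₂ = 0.341669·0.188 + -0.033453 = 0.030781 ≈ 0.0308

-0.1787


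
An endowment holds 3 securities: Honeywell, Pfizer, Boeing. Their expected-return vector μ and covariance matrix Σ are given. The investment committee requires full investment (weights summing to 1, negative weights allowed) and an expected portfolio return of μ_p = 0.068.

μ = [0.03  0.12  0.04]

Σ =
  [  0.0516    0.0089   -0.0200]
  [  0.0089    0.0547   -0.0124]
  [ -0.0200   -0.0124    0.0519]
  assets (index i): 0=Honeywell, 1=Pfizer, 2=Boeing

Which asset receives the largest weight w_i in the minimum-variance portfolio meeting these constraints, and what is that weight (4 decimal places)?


x=Σ⁻¹μ = [0.8055  2.4400  1.6641]
y=Σ⁻¹𝟙 = [29.5346  21.5935  35.8083]
a=μᵀx=0.383524  b=𝟙ᵀx=4.909591  c=𝟙ᵀy=86.936389  D=ac−b²=9.238134
λ₁=(c·0.068−b)/D = (86.936389·0.068−4.909591)/9.238134 = 0.108472
λ₂=(a−b·0.068)/D = (0.383524−4.909591·0.068)/9.238134 = 0.005377
w* = 0.108472·x + 0.005377·y:
  w_0 = 0.108472·0.8055 + 0.005377·29.5346 = 0.2462  (Honeywell)
  w_1 = 0.108472·2.4400 + 0.005377·21.5935 = 0.3808  (Pfizer)
  w_2 = 0.108472·1.6641 + 0.005377·35.8083 = 0.3730  (Boeing)
Σw_i=1.0000  μᵀw=0.0680
σ²=wᵀΣw=λ₁·μ_p+λ₂ = 0.108472·0.068 + 0.005377 = 0.012753 ≈ 0.0128

Pfizer (0.3808)


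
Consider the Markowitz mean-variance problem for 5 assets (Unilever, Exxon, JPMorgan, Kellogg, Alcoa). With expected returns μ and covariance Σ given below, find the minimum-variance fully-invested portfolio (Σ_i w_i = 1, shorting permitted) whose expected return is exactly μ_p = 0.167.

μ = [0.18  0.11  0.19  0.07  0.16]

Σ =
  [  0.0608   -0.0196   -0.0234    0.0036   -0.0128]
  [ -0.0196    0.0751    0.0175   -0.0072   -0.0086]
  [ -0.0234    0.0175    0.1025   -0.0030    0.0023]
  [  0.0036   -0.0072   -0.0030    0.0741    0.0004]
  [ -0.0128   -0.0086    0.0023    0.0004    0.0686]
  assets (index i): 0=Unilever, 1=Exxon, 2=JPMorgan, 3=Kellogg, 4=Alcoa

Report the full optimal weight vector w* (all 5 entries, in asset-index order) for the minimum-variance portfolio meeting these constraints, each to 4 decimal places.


p=Σ⁻¹μ = [5.5745  2.8310  2.5917  1.0342  3.6345]
q=Σ⁻¹𝟙 = [32.9150  22.8446  13.2780  14.5290  23.0528]
a=μᵀp=2.461155  b=𝟙ᵀp=15.665917  c=𝟙ᵀq=106.619503  D=ac−b²=16.986180
λ₁=(c·0.167−b)/D = (106.619503·0.167−15.665917)/16.986180 = 0.125958
λ₂=(a−b·0.167)/D = (2.461155−15.665917·0.167)/16.986180 = -0.009128
w* = 0.125958·p + -0.009128·q:
  w_0 = 0.125958·5.5745 + -0.009128·32.9150 = 0.4017  (Unilever)
  w_1 = 0.125958·2.8310 + -0.009128·22.8446 = 0.1481  (Exxon)
  w_2 = 0.125958·2.5917 + -0.009128·13.2780 = 0.2052  (JPMorgan)
  w_3 = 0.125958·1.0342 + -0.009128·14.5290 = -0.0024  (Kellogg)
  w_4 = 0.125958·3.6345 + -0.009128·23.0528 = 0.2474  (Alcoa)
Σw_i=1.0000  μᵀw=0.1670
σ²=wᵀΣw=λ₁·μ_p+λ₂ = 0.125958·0.167 + -0.009128 = 0.011907 ≈ 0.0119

0.4017  0.1481  0.2052  -0.0024  0.2474


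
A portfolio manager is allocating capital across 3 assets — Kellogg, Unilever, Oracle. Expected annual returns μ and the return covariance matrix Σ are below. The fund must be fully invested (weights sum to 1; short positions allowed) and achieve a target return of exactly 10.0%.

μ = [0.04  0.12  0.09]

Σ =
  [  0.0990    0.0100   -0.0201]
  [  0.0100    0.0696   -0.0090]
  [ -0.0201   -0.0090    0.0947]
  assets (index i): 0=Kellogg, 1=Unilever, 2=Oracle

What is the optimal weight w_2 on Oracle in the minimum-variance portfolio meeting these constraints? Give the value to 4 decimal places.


g=Σ⁻¹μ = [0.4689  1.8148  1.2224]
h=Σ⁻¹𝟙 = [11.5522  14.5696  14.3963]
a=μᵀg=0.346549  b=𝟙ᵀg=3.506104  c=𝟙ᵀh=40.518072  D=ac−b²=1.748741
λ₁=(c·0.100−b)/D = (40.518072·0.100−3.506104)/1.748741 = 0.312055
λ₂=(a−b·0.100)/D = (0.346549−3.506104·0.100)/1.748741 = -0.002322
w* = 0.312055·g + -0.002322·h:
  w_0 = 0.312055·0.4689 + -0.002322·11.5522 = 0.1195  (Kellogg)
  w_1 = 0.312055·1.8148 + -0.002322·14.5696 = 0.5325  (Unilever)
  w_2 = 0.312055·1.2224 + -0.002322·14.3963 = 0.3480  (Oracle)
Σw_i=1.0000  μᵀw=0.1000
σ²=wᵀΣw=λ₁·μ_p+λ₂ = 0.312055·0.100 + -0.002322 = 0.028883 ≈ 0.0289

0.3480


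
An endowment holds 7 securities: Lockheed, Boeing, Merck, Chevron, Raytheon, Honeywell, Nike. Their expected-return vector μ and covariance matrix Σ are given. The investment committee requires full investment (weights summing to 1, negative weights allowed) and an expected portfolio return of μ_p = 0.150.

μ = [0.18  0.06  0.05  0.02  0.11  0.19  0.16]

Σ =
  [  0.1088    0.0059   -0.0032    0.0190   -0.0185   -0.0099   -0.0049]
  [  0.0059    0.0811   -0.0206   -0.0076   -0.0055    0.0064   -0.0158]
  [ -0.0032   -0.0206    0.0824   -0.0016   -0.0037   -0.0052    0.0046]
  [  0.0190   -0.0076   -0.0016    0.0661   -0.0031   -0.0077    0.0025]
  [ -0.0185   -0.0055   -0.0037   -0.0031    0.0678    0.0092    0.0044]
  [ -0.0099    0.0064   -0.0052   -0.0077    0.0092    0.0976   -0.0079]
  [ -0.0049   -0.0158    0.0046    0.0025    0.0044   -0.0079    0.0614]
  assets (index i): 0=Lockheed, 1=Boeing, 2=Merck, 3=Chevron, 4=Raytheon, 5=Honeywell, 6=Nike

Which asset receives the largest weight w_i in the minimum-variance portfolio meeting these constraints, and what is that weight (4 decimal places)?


p=Σ⁻¹μ = [2.2690  1.4433  1.1036  0.0702  1.9107  2.2273  3.2225]
q=Σ⁻¹𝟙 = [10.8175  22.2600  18.8552  16.5138  18.2730  12.1723  21.0498]
a=μᵀp=1.700559  b=𝟙ᵀp=12.246496  c=𝟙ᵀq=119.941417  D=ac−b²=53.990847
λ₁=(c·0.150−b)/D = (119.941417·0.150−12.246496)/53.990847 = 0.106402
λ₂=(a−b·0.150)/D = (1.700559−12.246496·0.150)/53.990847 = -0.002527
w* = 0.106402·p + -0.002527·q:
  w_0 = 0.106402·2.2690 + -0.002527·10.8175 = 0.2141  (Lockheed)
  w_1 = 0.106402·1.4433 + -0.002527·22.2600 = 0.0973  (Boeing)
  w_2 = 0.106402·1.1036 + -0.002527·18.8552 = 0.0698  (Merck)
  w_3 = 0.106402·0.0702 + -0.002527·16.5138 = -0.0343  (Chevron)
  w_4 = 0.106402·1.9107 + -0.002527·18.2730 = 0.1571  (Raytheon)
  w_5 = 0.106402·2.2273 + -0.002527·12.1723 = 0.2062  (Honeywell)
  w_6 = 0.106402·3.2225 + -0.002527·21.0498 = 0.2897  (Nike)
Σw_i=1.0000  μᵀw=0.1500
σ²=wᵀΣw=λ₁·μ_p+λ₂ = 0.106402·0.150 + -0.002527 = 0.013434 ≈ 0.0134

Nike (0.2897)


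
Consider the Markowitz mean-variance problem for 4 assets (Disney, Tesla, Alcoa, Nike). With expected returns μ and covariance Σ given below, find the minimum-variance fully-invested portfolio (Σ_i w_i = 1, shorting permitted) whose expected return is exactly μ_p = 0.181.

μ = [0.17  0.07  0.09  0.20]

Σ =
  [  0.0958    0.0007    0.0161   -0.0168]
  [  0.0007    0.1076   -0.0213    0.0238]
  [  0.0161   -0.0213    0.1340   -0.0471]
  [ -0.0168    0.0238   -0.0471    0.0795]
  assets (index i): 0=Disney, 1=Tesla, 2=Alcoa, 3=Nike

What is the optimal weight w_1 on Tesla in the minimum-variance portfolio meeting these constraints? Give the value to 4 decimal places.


-0.0881

u=Σ⁻¹μ = [2.1711  0.1093  1.8468  4.0359]
v=Σ⁻¹𝟙 = [11.6848  7.3697  14.8328  21.6293]
a=μᵀu=1.350135  b=𝟙ᵀu=8.163105  c=𝟙ᵀv=55.516576  D=ac−b²=8.318578
λ₁=(c·0.181−b)/D = (55.516576·0.181−8.163105)/8.318578 = 0.226649
λ₂=(a−b·0.181)/D = (1.350135−8.163105·0.181)/8.318578 = -0.015314
w* = 0.226649·u + -0.015314·v:
  w_0 = 0.226649·2.1711 + -0.015314·11.6848 = 0.3131  (Disney)
  w_1 = 0.226649·0.1093 + -0.015314·7.3697 = -0.0881  (Tesla)
  w_2 = 0.226649·1.8468 + -0.015314·14.8328 = 0.1914  (Alcoa)
  w_3 = 0.226649·4.0359 + -0.015314·21.6293 = 0.5835  (Nike)
Σw_i=1.0000  μᵀw=0.1810
σ²=wᵀΣw=λ₁·μ_p+λ₂ = 0.226649·0.181 + -0.015314 = 0.025710 ≈ 0.0257
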